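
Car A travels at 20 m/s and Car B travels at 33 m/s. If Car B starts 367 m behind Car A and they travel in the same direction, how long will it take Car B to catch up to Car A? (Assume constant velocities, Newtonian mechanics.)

Relative speed: v_rel = 33 - 20 = 13 m/s
Time to catch: t = d₀/v_rel = 367/13 = 28.23 s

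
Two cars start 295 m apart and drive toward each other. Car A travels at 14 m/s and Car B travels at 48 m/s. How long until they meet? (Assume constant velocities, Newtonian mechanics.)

Combined speed: v_combined = 14 + 48 = 62 m/s
Time to meet: t = d/v_combined = 295/62 = 4.76 s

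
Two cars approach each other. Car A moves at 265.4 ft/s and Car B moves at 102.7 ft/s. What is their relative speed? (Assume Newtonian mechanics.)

v_rel = v_A + v_B = 265.4 + 102.7 = 368.1 ft/s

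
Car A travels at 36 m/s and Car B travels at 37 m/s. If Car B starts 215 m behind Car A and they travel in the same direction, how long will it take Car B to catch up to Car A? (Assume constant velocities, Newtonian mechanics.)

Relative speed: v_rel = 37 - 36 = 1 m/s
Time to catch: t = d₀/v_rel = 215/1 = 215.0 s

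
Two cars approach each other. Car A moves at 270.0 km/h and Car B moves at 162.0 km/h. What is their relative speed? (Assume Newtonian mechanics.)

v_rel = v_A + v_B = 270.0 + 162.0 = 432.0 km/h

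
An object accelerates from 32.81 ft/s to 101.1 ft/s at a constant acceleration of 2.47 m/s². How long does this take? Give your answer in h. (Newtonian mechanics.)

v₀ = 32.81 ft/s × 0.3048 = 10.0005 m/s
v = 101.1 ft/s × 0.3048 = 30.8153 m/s
t = (v - v₀) / a = (30.8153 - 10.0005) / 2.47 = 8.42704 s
t = 8.42704 s / 3600.0 = 0.002341 h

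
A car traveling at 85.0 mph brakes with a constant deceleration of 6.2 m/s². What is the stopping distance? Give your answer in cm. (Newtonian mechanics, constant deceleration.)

v₀ = 85.0 mph × 0.44704 = 37.9984 m/s
d = v₀² / (2a) = 37.9984² / (2 × 6.2) = 1443.88 / 12.4 = 116.442 m
d = 116.442 m / 0.01 = 11640 cm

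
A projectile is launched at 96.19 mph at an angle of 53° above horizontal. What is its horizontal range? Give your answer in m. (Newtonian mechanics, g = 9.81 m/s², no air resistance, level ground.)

v₀ = 96.19 mph × 0.44704 = 43.0008 m/s
R = v₀² × sin(2θ) / g = 43.0008² × sin(2 × 53°) / 9.81 = 1849.07 × 0.961262 / 9.81 = 181.2 m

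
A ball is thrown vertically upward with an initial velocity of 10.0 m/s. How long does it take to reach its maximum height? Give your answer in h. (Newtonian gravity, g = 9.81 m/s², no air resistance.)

t_up = v₀ / g = 10.0 / 9.81 = 1.01937 s
t_up = 1.01937 s / 3600.0 = 0.0002832 h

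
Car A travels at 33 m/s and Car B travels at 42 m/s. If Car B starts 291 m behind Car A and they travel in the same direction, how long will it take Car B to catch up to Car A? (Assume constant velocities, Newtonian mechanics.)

Relative speed: v_rel = 42 - 33 = 9 m/s
Time to catch: t = d₀/v_rel = 291/9 = 32.33 s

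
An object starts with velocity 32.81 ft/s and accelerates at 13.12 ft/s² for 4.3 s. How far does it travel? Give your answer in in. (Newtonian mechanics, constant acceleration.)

v₀ = 32.81 ft/s × 0.3048 = 10.0005 m/s
a = 13.12 ft/s² × 0.3048 = 3.99898 m/s²
d = v₀ × t + ½ × a × t² = 10.0005 × 4.3 + 0.5 × 3.99898 × 4.3² = 79.9727 m
d = 79.9727 m / 0.0254 = 3149 in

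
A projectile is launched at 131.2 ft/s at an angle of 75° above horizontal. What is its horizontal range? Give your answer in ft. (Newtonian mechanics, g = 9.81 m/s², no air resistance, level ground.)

v₀ = 131.2 ft/s × 0.3048 = 39.9898 m/s
R = v₀² × sin(2θ) / g = 39.9898² × sin(2 × 75°) / 9.81 = 1599.18 × 0.5 / 9.81 = 81.5076 m
R = 81.5076 m / 0.3048 = 267.4 ft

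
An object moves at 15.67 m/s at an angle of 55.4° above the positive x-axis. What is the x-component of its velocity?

vₓ = v cos(θ) = 15.67 × cos(55.4°) = 8.9 m/s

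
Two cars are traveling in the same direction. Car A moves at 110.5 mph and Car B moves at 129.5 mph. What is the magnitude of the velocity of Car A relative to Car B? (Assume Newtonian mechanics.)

v_rel = |v_A - v_B| = |110.5 - 129.5| = 19.0 mph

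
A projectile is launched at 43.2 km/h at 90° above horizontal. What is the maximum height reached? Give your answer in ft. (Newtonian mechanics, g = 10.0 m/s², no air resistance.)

v₀ = 43.2 km/h × 0.2777777777777778 = 12.0 m/s
H = v₀² × sin²(θ) / (2g) = 12.0² × sin(90°)² / (2 × 10.0) = 144.0 × 1.0 / 20.0 = 7.2 m
H = 7.2 m / 0.3048 = 23.62 ft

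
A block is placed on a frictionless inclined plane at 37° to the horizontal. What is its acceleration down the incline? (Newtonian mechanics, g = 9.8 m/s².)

a = g sin(θ) = 9.8 × sin(37°) = 9.8 × 0.6018 = 5.9 m/s²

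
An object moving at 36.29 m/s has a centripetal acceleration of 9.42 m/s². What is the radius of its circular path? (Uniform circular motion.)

r = v²/a_c = 36.29²/9.42 = 139.81 m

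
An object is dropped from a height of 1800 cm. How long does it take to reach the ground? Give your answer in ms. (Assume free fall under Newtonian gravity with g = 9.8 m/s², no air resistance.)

h = 1800 cm × 0.01 = 18.0 m
t = √(2h/g) = √(2 × 18.0 / 9.8) = 1.91663 s
t = 1.91663 s / 0.001 = 1917 ms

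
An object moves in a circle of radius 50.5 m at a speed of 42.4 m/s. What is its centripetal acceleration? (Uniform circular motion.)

a_c = v²/r = 42.4²/50.5 = 1797.76/50.5 = 35.6 m/s²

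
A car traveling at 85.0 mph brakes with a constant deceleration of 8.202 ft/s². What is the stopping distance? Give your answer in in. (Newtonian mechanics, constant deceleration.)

v₀ = 85.0 mph × 0.44704 = 37.9984 m/s
a = 8.202 ft/s² × 0.3048 = 2.49997 m/s²
d = v₀² / (2a) = 37.9984² / (2 × 2.49997) = 1443.88 / 4.99994 = 288.779 m
d = 288.779 m / 0.0254 = 11370 in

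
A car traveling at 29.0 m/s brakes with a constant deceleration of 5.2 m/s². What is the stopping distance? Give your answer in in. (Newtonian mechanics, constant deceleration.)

d = v₀² / (2a) = 29.0² / (2 × 5.2) = 841.0 / 10.4 = 80.8654 m
d = 80.8654 m / 0.0254 = 3184 in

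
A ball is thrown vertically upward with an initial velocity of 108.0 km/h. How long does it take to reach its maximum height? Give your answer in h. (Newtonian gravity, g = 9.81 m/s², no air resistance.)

v₀ = 108.0 km/h × 0.2777777777777778 = 30.0 m/s
t_up = v₀ / g = 30.0 / 9.81 = 3.0581 s
t_up = 3.0581 s / 3600.0 = 0.0008495 h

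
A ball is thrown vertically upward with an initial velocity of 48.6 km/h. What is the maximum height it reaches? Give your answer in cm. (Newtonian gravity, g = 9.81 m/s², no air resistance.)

v₀ = 48.6 km/h × 0.2777777777777778 = 13.5 m/s
h_max = v₀² / (2g) = 13.5² / (2 × 9.81) = 182.25 / 19.62 = 9.28899 m
h_max = 9.28899 m / 0.01 = 928.9 cm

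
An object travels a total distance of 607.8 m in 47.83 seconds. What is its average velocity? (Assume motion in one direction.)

v_avg = Δd / Δt = 607.8 / 47.83 = 12.71 m/s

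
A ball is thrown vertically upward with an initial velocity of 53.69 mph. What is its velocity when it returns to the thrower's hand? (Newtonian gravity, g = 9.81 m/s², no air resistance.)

By conservation of energy (no air resistance), the ball returns to the throw height with the same speed as launch, but directed downward.
|v_ground| = v₀ = 53.69 mph
v_ground = 53.69 mph (downward)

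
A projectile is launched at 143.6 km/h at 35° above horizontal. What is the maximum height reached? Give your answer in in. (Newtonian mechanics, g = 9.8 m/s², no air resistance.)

v₀ = 143.6 km/h × 0.2777777777777778 = 39.8889 m/s
H = v₀² × sin²(θ) / (2g) = 39.8889² × sin(35°)² / (2 × 9.8) = 1591.12 × 0.32899 / 19.6 = 26.7073 m
H = 26.7073 m / 0.0254 = 1051 in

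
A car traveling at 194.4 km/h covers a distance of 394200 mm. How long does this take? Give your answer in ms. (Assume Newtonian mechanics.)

d = 394200 mm × 0.001 = 394.2 m
v = 194.4 km/h × 0.2777777777777778 = 54.0 m/s
t = d / v = 394.2 / 54.0 = 7.3 s
t = 7.3 s / 0.001 = 7300 ms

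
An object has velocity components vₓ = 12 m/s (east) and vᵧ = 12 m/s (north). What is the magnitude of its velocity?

|v| = √(vₓ² + vᵧ²) = √(12² + 12²) = √(288) = 16.97 m/s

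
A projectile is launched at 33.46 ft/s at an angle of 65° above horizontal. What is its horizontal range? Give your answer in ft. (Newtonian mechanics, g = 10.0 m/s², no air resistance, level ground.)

v₀ = 33.46 ft/s × 0.3048 = 10.1986 m/s
R = v₀² × sin(2θ) / g = 10.1986² × sin(2 × 65°) / 10.0 = 104.011 × 0.766044 / 10.0 = 7.9677 m
R = 7.9677 m / 0.3048 = 26.14 ft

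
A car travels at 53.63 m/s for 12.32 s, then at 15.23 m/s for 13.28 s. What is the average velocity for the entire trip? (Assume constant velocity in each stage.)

d₁ = v₁t₁ = 53.63 × 12.32 = 660.7216 m
d₂ = v₂t₂ = 15.23 × 13.28 = 202.2544 m
d_total = 862.976 m, t_total = 25.6 s
v_avg = d_total/t_total = 862.976/25.6 = 33.71 m/s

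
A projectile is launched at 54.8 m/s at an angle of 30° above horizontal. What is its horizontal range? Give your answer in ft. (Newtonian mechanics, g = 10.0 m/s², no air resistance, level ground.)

R = v₀² × sin(2θ) / g = 54.8² × sin(2 × 30°) / 10.0 = 3003.04 × 0.866025 / 10.0 = 260.071 m
R = 260.071 m / 0.3048 = 853.3 ft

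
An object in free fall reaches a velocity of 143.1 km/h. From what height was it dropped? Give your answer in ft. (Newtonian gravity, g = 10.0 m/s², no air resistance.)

v = 143.1 km/h × 0.2777777777777778 = 39.75 m/s
h = v² / (2g) = 39.75² / (2 × 10.0) = 79.0031 m
h = 79.0031 m / 0.3048 = 259.2 ft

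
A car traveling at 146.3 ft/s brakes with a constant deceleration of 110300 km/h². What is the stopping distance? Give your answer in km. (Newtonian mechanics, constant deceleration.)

v₀ = 146.3 ft/s × 0.3048 = 44.5922 m/s
a = 110300 km/h² × 7.716049382716049e-05 = 8.5108 m/s²
d = v₀² / (2a) = 44.5922² / (2 × 8.5108) = 1988.46 / 17.0216 = 116.82 m
d = 116.82 m / 1000.0 = 0.1168 km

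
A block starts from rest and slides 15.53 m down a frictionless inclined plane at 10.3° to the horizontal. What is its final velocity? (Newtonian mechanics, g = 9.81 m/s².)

a = g sin(θ) = 9.81 × sin(10.3°) = 1.754 m/s²
v = √(2ad) = √(2 × 1.754 × 15.53) = 7.38 m/s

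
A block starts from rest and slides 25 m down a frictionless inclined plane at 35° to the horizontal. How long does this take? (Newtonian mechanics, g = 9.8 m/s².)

a = g sin(θ) = 9.8 × sin(35°) = 5.621 m/s²
t = √(2d/a) = √(2 × 25 / 5.621) = 2.98 s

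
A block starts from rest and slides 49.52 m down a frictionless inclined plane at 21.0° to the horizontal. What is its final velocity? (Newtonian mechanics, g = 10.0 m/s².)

a = g sin(θ) = 10.0 × sin(21.0°) = 3.5837 m/s²
v = √(2ad) = √(2 × 3.5837 × 49.52) = 18.84 m/s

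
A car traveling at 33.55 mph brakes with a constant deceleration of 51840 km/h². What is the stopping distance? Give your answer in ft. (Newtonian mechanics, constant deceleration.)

v₀ = 33.55 mph × 0.44704 = 14.9982 m/s
a = 51840 km/h² × 7.716049382716049e-05 = 4.0 m/s²
d = v₀² / (2a) = 14.9982² / (2 × 4.0) = 224.946 / 8.0 = 28.1182 m
d = 28.1182 m / 0.3048 = 92.25 ft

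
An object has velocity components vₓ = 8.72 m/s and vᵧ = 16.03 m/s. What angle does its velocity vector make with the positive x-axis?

θ = arctan(vᵧ/vₓ) = arctan(16.03/8.72) = 61.45°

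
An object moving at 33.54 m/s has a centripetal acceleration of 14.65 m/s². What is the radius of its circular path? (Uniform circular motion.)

r = v²/a_c = 33.54²/14.65 = 76.79 m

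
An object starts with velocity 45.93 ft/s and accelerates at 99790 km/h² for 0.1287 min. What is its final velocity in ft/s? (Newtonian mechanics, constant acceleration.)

v₀ = 45.93 ft/s × 0.3048 = 13.9995 m/s
a = 99790 km/h² × 7.716049382716049e-05 = 7.69985 m/s²
t = 0.1287 min × 60.0 = 7.722 s
v = v₀ + a × t = 13.9995 + 7.69985 × 7.722 = 73.4577 m/s
v = 73.4577 m/s / 0.3048 = 241.0 ft/s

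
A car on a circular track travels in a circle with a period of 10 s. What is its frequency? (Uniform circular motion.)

f = 1/T = 1/10 = 0.1 Hz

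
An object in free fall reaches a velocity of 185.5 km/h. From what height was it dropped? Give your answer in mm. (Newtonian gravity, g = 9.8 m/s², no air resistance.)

v = 185.5 km/h × 0.2777777777777778 = 51.5278 m/s
h = v² / (2g) = 51.5278² / (2 × 9.8) = 135.465 m
h = 135.465 m / 0.001 = 135500 mm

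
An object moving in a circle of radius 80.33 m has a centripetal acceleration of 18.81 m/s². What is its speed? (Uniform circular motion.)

v = √(a_c × r) = √(18.81 × 80.33) = 38.87 m/s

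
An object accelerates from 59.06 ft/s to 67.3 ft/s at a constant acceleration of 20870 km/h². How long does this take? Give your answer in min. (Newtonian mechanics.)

v₀ = 59.06 ft/s × 0.3048 = 18.0015 m/s
v = 67.3 ft/s × 0.3048 = 20.513 m/s
a = 20870 km/h² × 7.716049382716049e-05 = 1.61034 m/s²
t = (v - v₀) / a = (20.513 - 18.0015) / 1.61034 = 1.55961 s
t = 1.55961 s / 60.0 = 0.02599 min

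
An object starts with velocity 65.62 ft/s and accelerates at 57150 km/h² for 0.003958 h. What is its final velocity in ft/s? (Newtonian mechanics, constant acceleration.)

v₀ = 65.62 ft/s × 0.3048 = 20.001 m/s
a = 57150 km/h² × 7.716049382716049e-05 = 4.40972 m/s²
t = 0.003958 h × 3600.0 = 14.2488 s
v = v₀ + a × t = 20.001 + 4.40972 × 14.2488 = 82.8342 m/s
v = 82.8342 m/s / 0.3048 = 271.8 ft/s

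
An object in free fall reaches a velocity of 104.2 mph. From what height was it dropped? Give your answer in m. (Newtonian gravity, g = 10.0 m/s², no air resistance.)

v = 104.2 mph × 0.44704 = 46.5816 m/s
h = v² / (2g) = 46.5816² / (2 × 10.0) = 108.5 m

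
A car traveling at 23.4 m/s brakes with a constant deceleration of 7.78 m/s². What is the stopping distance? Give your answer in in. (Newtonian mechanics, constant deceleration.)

d = v₀² / (2a) = 23.4² / (2 × 7.78) = 547.56 / 15.56 = 35.1902 m
d = 35.1902 m / 0.0254 = 1385 in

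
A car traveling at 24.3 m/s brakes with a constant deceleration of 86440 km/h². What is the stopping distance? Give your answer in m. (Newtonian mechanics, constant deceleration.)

a = 86440 km/h² × 7.716049382716049e-05 = 6.66975 m/s²
d = v₀² / (2a) = 24.3² / (2 × 6.66975) = 590.49 / 13.3395 = 44.27 m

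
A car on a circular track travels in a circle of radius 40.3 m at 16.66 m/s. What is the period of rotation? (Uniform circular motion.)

T = 2πr/v = 2π×40.3/16.66 = 15.2 s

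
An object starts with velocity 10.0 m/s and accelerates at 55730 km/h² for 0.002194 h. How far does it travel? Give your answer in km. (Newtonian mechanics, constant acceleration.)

a = 55730 km/h² × 7.716049382716049e-05 = 4.30015 m/s²
t = 0.002194 h × 3600.0 = 7.8984 s
d = v₀ × t + ½ × a × t² = 10.0 × 7.8984 + 0.5 × 4.30015 × 7.8984² = 213.116 m
d = 213.116 m / 1000.0 = 0.2131 km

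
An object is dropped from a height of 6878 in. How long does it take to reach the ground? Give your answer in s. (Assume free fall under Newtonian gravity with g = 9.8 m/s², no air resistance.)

h = 6878 in × 0.0254 = 174.701 m
t = √(2h/g) = √(2 × 174.701 / 9.8) = 5.971 s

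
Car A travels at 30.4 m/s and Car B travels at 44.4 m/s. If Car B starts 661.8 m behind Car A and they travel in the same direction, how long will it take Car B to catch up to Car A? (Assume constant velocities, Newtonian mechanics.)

Relative speed: v_rel = 44.4 - 30.4 = 14.0 m/s
Time to catch: t = d₀/v_rel = 661.8/14.0 = 47.27 s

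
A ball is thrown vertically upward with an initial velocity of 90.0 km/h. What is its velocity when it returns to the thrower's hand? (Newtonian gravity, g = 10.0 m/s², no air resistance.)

By conservation of energy (no air resistance), the ball returns to the throw height with the same speed as launch, but directed downward.
|v_ground| = v₀ = 90.0 km/h
v_ground = 90.0 km/h (downward)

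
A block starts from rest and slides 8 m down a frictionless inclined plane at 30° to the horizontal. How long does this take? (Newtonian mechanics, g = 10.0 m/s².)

a = g sin(θ) = 10.0 × sin(30°) = 5.0 m/s²
t = √(2d/a) = √(2 × 8 / 5.0) = 1.79 s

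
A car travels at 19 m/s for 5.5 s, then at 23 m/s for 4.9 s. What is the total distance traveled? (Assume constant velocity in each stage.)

d₁ = v₁t₁ = 19 × 5.5 = 104.5 m
d₂ = v₂t₂ = 23 × 4.9 = 112.7 m
d_total = 104.5 + 112.7 = 217.2 m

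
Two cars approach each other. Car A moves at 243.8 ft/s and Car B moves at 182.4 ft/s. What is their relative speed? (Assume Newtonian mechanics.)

v_rel = v_A + v_B = 243.8 + 182.4 = 426.2 ft/s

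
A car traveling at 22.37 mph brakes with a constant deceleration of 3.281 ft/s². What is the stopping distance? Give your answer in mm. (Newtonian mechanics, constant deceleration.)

v₀ = 22.37 mph × 0.44704 = 10.0003 m/s
a = 3.281 ft/s² × 0.3048 = 1.00005 m/s²
d = v₀² / (2a) = 10.0003² / (2 × 1.00005) = 100.006 / 2.0001 = 50.0005 m
d = 50.0005 m / 0.001 = 50000 mm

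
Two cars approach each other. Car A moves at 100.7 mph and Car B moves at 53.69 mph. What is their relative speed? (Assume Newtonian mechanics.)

v_rel = v_A + v_B = 100.7 + 53.69 = 154.39 mph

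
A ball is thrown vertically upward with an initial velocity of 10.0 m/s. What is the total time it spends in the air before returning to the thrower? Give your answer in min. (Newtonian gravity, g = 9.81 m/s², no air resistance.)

t_total = 2 × v₀ / g = 2 × 10.0 / 9.81 = 2.03874 s
t_total = 2.03874 s / 60.0 = 0.03398 min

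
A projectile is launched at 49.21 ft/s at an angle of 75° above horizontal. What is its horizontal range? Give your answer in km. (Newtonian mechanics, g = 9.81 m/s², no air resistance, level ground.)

v₀ = 49.21 ft/s × 0.3048 = 14.9992 m/s
R = v₀² × sin(2θ) / g = 14.9992² × sin(2 × 75°) / 9.81 = 224.976 × 0.5 / 9.81 = 11.4667 m
R = 11.4667 m / 1000.0 = 0.01147 km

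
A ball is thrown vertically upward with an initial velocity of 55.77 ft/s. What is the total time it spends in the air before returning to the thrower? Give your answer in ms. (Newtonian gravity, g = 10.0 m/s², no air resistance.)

v₀ = 55.77 ft/s × 0.3048 = 16.9987 m/s
t_total = 2 × v₀ / g = 2 × 16.9987 / 10.0 = 3.39974 s
t_total = 3.39974 s / 0.001 = 3400 ms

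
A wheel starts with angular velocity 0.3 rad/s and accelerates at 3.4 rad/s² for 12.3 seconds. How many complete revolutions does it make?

θ = ω₀t + ½αt² = 0.3×12.3 + ½×3.4×12.3² = 260.883 rad
Total revolutions = θ/(2π) = 260.883/(2π) = 41.52
Complete revolutions = ⌊41.52⌋ = 41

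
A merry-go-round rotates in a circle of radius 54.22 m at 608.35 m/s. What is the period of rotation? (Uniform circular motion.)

T = 2πr/v = 2π×54.22/608.35 = 0.56 s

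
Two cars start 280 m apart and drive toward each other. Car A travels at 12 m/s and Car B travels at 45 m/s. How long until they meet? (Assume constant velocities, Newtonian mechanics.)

Combined speed: v_combined = 12 + 45 = 57 m/s
Time to meet: t = d/v_combined = 280/57 = 4.91 s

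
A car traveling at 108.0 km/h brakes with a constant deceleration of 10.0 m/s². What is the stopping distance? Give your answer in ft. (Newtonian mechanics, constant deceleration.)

v₀ = 108.0 km/h × 0.2777777777777778 = 30.0 m/s
d = v₀² / (2a) = 30.0² / (2 × 10.0) = 900.0 / 20.0 = 45.0 m
d = 45.0 m / 0.3048 = 147.6 ft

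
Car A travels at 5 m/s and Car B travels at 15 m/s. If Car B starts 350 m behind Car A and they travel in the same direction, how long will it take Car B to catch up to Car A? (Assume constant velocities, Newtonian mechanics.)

Relative speed: v_rel = 15 - 5 = 10 m/s
Time to catch: t = d₀/v_rel = 350/10 = 35.0 s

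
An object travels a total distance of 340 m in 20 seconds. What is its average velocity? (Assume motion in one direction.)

v_avg = Δd / Δt = 340 / 20 = 17.0 m/s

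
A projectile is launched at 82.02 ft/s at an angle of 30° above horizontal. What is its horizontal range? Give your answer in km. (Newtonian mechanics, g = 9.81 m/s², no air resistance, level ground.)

v₀ = 82.02 ft/s × 0.3048 = 24.9997 m/s
R = v₀² × sin(2θ) / g = 24.9997² × sin(2 × 30°) / 9.81 = 624.985 × 0.866025 / 9.81 = 55.1736 m
R = 55.1736 m / 1000.0 = 0.05517 km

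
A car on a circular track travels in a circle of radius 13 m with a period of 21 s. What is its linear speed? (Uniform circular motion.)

v = 2πr/T = 2π×13/21 = 3.89 m/s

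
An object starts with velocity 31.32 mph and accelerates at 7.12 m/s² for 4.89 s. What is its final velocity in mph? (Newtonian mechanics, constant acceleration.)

v₀ = 31.32 mph × 0.44704 = 14.0013 m/s
v = v₀ + a × t = 14.0013 + 7.12 × 4.89 = 48.8181 m/s
v = 48.8181 m/s / 0.44704 = 109.2 mph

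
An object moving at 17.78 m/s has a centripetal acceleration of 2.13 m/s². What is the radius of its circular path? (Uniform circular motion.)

r = v²/a_c = 17.78²/2.13 = 148.42 m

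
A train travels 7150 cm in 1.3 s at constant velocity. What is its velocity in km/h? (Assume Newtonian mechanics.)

d = 7150 cm × 0.01 = 71.5 m
v = d / t = 71.5 / 1.3 = 55.0 m/s
v = 55.0 m/s / 0.2777777777777778 = 198.0 km/h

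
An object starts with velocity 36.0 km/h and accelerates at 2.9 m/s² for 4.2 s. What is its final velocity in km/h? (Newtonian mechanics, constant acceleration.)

v₀ = 36.0 km/h × 0.2777777777777778 = 10.0 m/s
v = v₀ + a × t = 10.0 + 2.9 × 4.2 = 22.18 m/s
v = 22.18 m/s / 0.2777777777777778 = 79.85 km/h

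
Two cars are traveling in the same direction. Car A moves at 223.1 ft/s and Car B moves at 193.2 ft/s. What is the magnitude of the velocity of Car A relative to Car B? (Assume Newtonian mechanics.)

v_rel = |v_A - v_B| = |223.1 - 193.2| = 29.9 ft/s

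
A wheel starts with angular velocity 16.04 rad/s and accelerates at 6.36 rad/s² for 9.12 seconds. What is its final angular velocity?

ω = ω₀ + αt = 16.04 + 6.36 × 9.12 = 74.04 rad/s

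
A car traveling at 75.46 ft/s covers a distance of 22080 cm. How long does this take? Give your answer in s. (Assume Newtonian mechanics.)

d = 22080 cm × 0.01 = 220.8 m
v = 75.46 ft/s × 0.3048 = 23.0002 m/s
t = d / v = 220.8 / 23.0002 = 9.6 s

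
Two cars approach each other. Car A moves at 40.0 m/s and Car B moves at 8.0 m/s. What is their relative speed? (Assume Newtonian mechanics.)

v_rel = v_A + v_B = 40.0 + 8.0 = 48.0 m/s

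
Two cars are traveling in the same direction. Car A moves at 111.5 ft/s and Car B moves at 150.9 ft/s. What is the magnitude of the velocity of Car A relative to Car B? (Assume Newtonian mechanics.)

v_rel = |v_A - v_B| = |111.5 - 150.9| = 39.4 ft/s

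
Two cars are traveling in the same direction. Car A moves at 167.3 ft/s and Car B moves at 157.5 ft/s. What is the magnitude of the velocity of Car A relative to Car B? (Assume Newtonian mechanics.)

v_rel = |v_A - v_B| = |167.3 - 157.5| = 9.8 ft/s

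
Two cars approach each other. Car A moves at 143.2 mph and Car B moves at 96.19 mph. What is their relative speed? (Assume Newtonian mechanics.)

v_rel = v_A + v_B = 143.2 + 96.19 = 239.39 mph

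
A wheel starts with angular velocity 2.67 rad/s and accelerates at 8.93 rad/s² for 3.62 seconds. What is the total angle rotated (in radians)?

θ = ω₀t + ½αt² = 2.67×3.62 + ½×8.93×3.62² = 68.18 rad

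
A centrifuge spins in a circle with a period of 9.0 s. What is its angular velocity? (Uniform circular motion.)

ω = 2π/T = 2π/9.0 = 0.6981 rad/s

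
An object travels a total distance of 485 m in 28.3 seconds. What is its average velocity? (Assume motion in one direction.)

v_avg = Δd / Δt = 485 / 28.3 = 17.14 m/s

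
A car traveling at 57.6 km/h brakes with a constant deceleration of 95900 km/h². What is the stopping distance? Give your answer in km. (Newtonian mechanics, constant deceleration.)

v₀ = 57.6 km/h × 0.2777777777777778 = 16.0 m/s
a = 95900 km/h² × 7.716049382716049e-05 = 7.39969 m/s²
d = v₀² / (2a) = 16.0² / (2 × 7.39969) = 256.0 / 14.7994 = 17.298 m
d = 17.298 m / 1000.0 = 0.0173 km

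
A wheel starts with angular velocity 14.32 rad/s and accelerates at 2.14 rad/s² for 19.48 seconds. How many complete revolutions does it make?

θ = ω₀t + ½αt² = 14.32×19.48 + ½×2.14×19.48² = 684.986928 rad
Total revolutions = θ/(2π) = 684.986928/(2π) = 109.02
Complete revolutions = ⌊109.02⌋ = 109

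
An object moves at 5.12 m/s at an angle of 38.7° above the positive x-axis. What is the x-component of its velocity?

vₓ = v cos(θ) = 5.12 × cos(38.7°) = 4.0 m/s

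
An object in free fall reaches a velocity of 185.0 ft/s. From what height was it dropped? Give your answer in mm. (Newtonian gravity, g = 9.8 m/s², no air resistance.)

v = 185.0 ft/s × 0.3048 = 56.388 m/s
h = v² / (2g) = 56.388² / (2 × 9.8) = 162.225 m
h = 162.225 m / 0.001 = 162200 mm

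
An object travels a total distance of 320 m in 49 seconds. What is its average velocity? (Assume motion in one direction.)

v_avg = Δd / Δt = 320 / 49 = 6.53 m/s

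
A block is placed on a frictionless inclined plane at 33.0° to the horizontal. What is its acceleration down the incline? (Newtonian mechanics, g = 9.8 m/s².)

a = g sin(θ) = 9.8 × sin(33.0°) = 9.8 × 0.5446 = 5.34 m/s²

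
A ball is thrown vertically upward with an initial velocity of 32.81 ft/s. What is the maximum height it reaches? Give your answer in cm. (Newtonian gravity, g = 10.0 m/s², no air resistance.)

v₀ = 32.81 ft/s × 0.3048 = 10.0005 m/s
h_max = v₀² / (2g) = 10.0005² / (2 × 10.0) = 100.01 / 20.0 = 5.0005 m
h_max = 5.0005 m / 0.01 = 500.0 cm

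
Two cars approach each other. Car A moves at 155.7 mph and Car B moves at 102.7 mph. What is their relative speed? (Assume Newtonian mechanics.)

v_rel = v_A + v_B = 155.7 + 102.7 = 258.4 mph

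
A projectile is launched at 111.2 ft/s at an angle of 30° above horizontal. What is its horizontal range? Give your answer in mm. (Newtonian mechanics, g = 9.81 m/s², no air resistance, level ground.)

v₀ = 111.2 ft/s × 0.3048 = 33.8938 m/s
R = v₀² × sin(2θ) / g = 33.8938² × sin(2 × 30°) / 9.81 = 1148.79 × 0.866025 / 9.81 = 101.415 m
R = 101.415 m / 0.001 = 101400 mm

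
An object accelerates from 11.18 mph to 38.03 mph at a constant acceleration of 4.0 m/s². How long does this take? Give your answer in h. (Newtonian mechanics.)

v₀ = 11.18 mph × 0.44704 = 4.99791 m/s
v = 38.03 mph × 0.44704 = 17.0009 m/s
t = (v - v₀) / a = (17.0009 - 4.99791) / 4.0 = 3.00075 s
t = 3.00075 s / 3600.0 = 0.0008335 h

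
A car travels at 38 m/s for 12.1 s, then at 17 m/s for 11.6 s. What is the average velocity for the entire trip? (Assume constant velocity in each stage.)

d₁ = v₁t₁ = 38 × 12.1 = 459.8 m
d₂ = v₂t₂ = 17 × 11.6 = 197.2 m
d_total = 657.0 m, t_total = 23.7 s
v_avg = d_total/t_total = 657.0/23.7 = 27.72 m/s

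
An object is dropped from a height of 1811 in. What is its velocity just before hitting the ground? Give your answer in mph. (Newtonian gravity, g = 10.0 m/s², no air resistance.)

h = 1811 in × 0.0254 = 45.9994 m
v = √(2gh) = √(2 × 10.0 × 45.9994) = 30.3313 m/s
v = 30.3313 m/s / 0.44704 = 67.85 mph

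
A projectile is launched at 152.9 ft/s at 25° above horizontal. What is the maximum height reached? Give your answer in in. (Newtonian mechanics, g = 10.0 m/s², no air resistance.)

v₀ = 152.9 ft/s × 0.3048 = 46.6039 m/s
H = v₀² × sin²(θ) / (2g) = 46.6039² × sin(25°)² / (2 × 10.0) = 2171.92 × 0.178606 / 20.0 = 19.3959 m
H = 19.3959 m / 0.0254 = 763.6 in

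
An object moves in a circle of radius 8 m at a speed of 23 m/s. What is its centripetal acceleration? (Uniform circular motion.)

a_c = v²/r = 23²/8 = 529/8 = 66.12 m/s²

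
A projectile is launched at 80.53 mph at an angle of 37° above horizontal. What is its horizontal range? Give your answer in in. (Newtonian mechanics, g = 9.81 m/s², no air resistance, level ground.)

v₀ = 80.53 mph × 0.44704 = 36.0001 m/s
R = v₀² × sin(2θ) / g = 36.0001² × sin(2 × 37°) / 9.81 = 1296.01 × 0.961262 / 9.81 = 126.993 m
R = 126.993 m / 0.0254 = 5000 in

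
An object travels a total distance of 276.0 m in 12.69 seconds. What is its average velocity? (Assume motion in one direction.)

v_avg = Δd / Δt = 276.0 / 12.69 = 21.75 m/s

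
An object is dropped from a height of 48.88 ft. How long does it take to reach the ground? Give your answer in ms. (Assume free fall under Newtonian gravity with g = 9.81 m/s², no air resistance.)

h = 48.88 ft × 0.3048 = 14.8986 m
t = √(2h/g) = √(2 × 14.8986 / 9.81) = 1.74282 s
t = 1.74282 s / 0.001 = 1743 ms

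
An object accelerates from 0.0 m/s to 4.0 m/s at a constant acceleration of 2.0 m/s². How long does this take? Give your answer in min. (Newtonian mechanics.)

t = (v - v₀) / a = (4.0 - 0.0) / 2.0 = 2.0 s
t = 2.0 s / 60.0 = 0.03333 min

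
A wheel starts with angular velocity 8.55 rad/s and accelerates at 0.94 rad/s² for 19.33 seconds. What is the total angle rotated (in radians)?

θ = ω₀t + ½αt² = 8.55×19.33 + ½×0.94×19.33² = 340.89 rad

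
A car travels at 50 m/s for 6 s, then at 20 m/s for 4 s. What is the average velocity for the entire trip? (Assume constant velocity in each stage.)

d₁ = v₁t₁ = 50 × 6 = 300 m
d₂ = v₂t₂ = 20 × 4 = 80 m
d_total = 380 m, t_total = 10 s
v_avg = d_total/t_total = 380/10 = 38.0 m/s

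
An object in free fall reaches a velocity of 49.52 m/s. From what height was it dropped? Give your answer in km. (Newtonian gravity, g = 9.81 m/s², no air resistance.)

h = v² / (2g) = 49.52² / (2 × 9.81) = 124.986 m
h = 124.986 m / 1000.0 = 0.125 km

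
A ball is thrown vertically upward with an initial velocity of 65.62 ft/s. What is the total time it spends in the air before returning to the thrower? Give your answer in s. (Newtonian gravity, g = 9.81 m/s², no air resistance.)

v₀ = 65.62 ft/s × 0.3048 = 20.001 m/s
t_total = 2 × v₀ / g = 2 × 20.001 / 9.81 = 4.078 s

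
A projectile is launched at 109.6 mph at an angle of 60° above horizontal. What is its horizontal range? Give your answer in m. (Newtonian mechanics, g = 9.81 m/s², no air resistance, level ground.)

v₀ = 109.6 mph × 0.44704 = 48.9956 m/s
R = v₀² × sin(2θ) / g = 48.9956² × sin(2 × 60°) / 9.81 = 2400.57 × 0.866025 / 9.81 = 211.9 m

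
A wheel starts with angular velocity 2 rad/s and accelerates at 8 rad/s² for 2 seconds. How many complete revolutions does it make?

θ = ω₀t + ½αt² = 2×2 + ½×8×2² = 20.0 rad
Total revolutions = θ/(2π) = 20.0/(2π) = 3.18
Complete revolutions = ⌊3.18⌋ = 3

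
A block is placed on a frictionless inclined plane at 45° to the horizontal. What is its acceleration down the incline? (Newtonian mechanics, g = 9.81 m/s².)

a = g sin(θ) = 9.81 × sin(45°) = 9.81 × 0.7071 = 6.94 m/s²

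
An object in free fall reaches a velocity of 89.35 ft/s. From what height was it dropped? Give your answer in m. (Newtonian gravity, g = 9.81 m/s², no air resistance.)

v = 89.35 ft/s × 0.3048 = 27.2339 m/s
h = v² / (2g) = 27.2339² / (2 × 9.81) = 37.8 m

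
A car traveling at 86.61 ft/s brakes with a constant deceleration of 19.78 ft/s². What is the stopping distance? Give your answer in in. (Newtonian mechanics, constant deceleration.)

v₀ = 86.61 ft/s × 0.3048 = 26.3987 m/s
a = 19.78 ft/s² × 0.3048 = 6.02894 m/s²
d = v₀² / (2a) = 26.3987² / (2 × 6.02894) = 696.891 / 12.0579 = 57.7954 m
d = 57.7954 m / 0.0254 = 2275 in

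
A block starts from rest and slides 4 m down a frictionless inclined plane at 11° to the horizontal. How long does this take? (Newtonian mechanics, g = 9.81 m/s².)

a = g sin(θ) = 9.81 × sin(11°) = 1.8718 m/s²
t = √(2d/a) = √(2 × 4 / 1.8718) = 2.07 s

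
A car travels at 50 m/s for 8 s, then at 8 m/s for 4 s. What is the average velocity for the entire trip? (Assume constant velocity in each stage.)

d₁ = v₁t₁ = 50 × 8 = 400 m
d₂ = v₂t₂ = 8 × 4 = 32 m
d_total = 432 m, t_total = 12 s
v_avg = d_total/t_total = 432/12 = 36.0 m/s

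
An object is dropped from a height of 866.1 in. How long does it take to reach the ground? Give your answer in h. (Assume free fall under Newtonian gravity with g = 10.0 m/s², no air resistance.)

h = 866.1 in × 0.0254 = 21.9989 m
t = √(2h/g) = √(2 × 21.9989 / 10.0) = 2.09757 s
t = 2.09757 s / 3600.0 = 0.0005827 h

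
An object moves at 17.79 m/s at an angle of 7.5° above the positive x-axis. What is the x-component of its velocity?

vₓ = v cos(θ) = 17.79 × cos(7.5°) = 17.64 m/s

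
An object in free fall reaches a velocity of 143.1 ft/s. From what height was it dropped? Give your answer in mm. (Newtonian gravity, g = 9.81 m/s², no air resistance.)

v = 143.1 ft/s × 0.3048 = 43.6169 m/s
h = v² / (2g) = 43.6169² / (2 × 9.81) = 96.964 m
h = 96.964 m / 0.001 = 96960 mm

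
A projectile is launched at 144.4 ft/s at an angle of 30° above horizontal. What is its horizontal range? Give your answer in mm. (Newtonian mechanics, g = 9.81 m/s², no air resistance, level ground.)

v₀ = 144.4 ft/s × 0.3048 = 44.0131 m/s
R = v₀² × sin(2θ) / g = 44.0131² × sin(2 × 30°) / 9.81 = 1937.15 × 0.866025 / 9.81 = 171.011 m
R = 171.011 m / 0.001 = 171000 mm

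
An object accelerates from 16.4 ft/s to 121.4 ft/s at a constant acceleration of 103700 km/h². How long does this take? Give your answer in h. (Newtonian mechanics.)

v₀ = 16.4 ft/s × 0.3048 = 4.99872 m/s
v = 121.4 ft/s × 0.3048 = 37.0027 m/s
a = 103700 km/h² × 7.716049382716049e-05 = 8.00154 m/s²
t = (v - v₀) / a = (37.0027 - 4.99872) / 8.00154 = 3.99973 s
t = 3.99973 s / 3600.0 = 0.001111 h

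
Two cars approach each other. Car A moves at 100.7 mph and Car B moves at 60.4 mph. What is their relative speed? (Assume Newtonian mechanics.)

v_rel = v_A + v_B = 100.7 + 60.4 = 161.1 mph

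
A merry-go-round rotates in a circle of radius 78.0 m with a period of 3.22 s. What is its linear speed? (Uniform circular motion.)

v = 2πr/T = 2π×78.0/3.22 = 152.2 m/s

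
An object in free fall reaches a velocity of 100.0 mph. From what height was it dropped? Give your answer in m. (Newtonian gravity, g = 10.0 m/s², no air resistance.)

v = 100.0 mph × 0.44704 = 44.704 m/s
h = v² / (2g) = 44.704² / (2 × 10.0) = 99.92 m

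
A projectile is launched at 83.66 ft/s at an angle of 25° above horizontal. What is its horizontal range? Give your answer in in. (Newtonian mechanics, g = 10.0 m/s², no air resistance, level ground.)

v₀ = 83.66 ft/s × 0.3048 = 25.4996 m/s
R = v₀² × sin(2θ) / g = 25.4996² × sin(2 × 25°) / 10.0 = 650.23 × 0.766044 / 10.0 = 49.8105 m
R = 49.8105 m / 0.0254 = 1961 in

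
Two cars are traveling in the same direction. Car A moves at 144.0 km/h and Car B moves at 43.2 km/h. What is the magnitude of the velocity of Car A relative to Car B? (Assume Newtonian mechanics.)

v_rel = |v_A - v_B| = |144.0 - 43.2| = 100.8 km/h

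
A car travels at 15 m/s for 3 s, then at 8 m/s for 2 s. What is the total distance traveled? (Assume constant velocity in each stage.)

d₁ = v₁t₁ = 15 × 3 = 45 m
d₂ = v₂t₂ = 8 × 2 = 16 m
d_total = 45 + 16 = 61 m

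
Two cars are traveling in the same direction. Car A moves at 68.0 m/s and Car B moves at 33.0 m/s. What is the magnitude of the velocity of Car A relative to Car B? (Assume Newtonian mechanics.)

v_rel = |v_A - v_B| = |68.0 - 33.0| = 35.0 m/s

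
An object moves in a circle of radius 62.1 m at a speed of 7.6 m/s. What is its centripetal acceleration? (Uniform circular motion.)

a_c = v²/r = 7.6²/62.1 = 57.76/62.1 = 0.93 m/s²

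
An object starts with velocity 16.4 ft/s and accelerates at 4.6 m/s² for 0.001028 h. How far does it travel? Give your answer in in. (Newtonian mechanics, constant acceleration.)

v₀ = 16.4 ft/s × 0.3048 = 4.99872 m/s
t = 0.001028 h × 3600.0 = 3.7008 s
d = v₀ × t + ½ × a × t² = 4.99872 × 3.7008 + 0.5 × 4.6 × 3.7008² = 49.9999 m
d = 49.9999 m / 0.0254 = 1968 in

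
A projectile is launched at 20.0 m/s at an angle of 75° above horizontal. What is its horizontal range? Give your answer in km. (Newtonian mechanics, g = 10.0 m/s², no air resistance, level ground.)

R = v₀² × sin(2θ) / g = 20.0² × sin(2 × 75°) / 10.0 = 400.0 × 0.5 / 10.0 = 20.0 m
R = 20.0 m / 1000.0 = 0.02 km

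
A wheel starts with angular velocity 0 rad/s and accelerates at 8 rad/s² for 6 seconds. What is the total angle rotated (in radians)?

θ = ω₀t + ½αt² = 0×6 + ½×8×6² = 144.0 rad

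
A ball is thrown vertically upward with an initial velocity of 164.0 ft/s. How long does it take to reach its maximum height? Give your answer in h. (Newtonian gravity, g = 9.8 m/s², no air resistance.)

v₀ = 164.0 ft/s × 0.3048 = 49.9872 m/s
t_up = v₀ / g = 49.9872 / 9.8 = 5.10073 s
t_up = 5.10073 s / 3600.0 = 0.001417 h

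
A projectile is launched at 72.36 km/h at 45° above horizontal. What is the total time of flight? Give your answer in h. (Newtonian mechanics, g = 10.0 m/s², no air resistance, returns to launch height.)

v₀ = 72.36 km/h × 0.2777777777777778 = 20.1 m/s
T = 2 × v₀ × sin(θ) / g = 2 × 20.1 × sin(45°) / 10.0 = 2 × 20.1 × 0.707107 / 10.0 = 2.84257 s
T = 2.84257 s / 3600.0 = 0.0007896 h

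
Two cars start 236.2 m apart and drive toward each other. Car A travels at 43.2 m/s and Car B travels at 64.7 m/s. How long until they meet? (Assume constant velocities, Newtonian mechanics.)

Combined speed: v_combined = 43.2 + 64.7 = 107.9 m/s
Time to meet: t = d/v_combined = 236.2/107.9 = 2.19 s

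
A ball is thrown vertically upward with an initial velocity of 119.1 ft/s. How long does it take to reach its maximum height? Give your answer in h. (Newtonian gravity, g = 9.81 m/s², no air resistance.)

v₀ = 119.1 ft/s × 0.3048 = 36.3017 m/s
t_up = v₀ / g = 36.3017 / 9.81 = 3.70048 s
t_up = 3.70048 s / 3600.0 = 0.001028 h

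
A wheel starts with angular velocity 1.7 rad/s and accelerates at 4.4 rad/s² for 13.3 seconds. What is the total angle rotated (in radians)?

θ = ω₀t + ½αt² = 1.7×13.3 + ½×4.4×13.3² = 411.77 rad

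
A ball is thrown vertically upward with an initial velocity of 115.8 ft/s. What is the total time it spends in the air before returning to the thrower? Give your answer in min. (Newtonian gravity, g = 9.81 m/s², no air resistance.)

v₀ = 115.8 ft/s × 0.3048 = 35.2958 m/s
t_total = 2 × v₀ / g = 2 × 35.2958 / 9.81 = 7.19588 s
t_total = 7.19588 s / 60.0 = 0.1199 min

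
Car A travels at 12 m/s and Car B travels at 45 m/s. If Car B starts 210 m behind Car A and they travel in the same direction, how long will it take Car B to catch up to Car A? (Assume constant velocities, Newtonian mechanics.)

Relative speed: v_rel = 45 - 12 = 33 m/s
Time to catch: t = d₀/v_rel = 210/33 = 6.36 s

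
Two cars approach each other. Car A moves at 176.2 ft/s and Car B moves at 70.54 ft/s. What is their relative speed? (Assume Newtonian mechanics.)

v_rel = v_A + v_B = 176.2 + 70.54 = 246.74 ft/s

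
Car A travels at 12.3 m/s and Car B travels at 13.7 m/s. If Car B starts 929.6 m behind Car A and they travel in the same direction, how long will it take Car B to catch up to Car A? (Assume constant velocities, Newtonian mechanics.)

Relative speed: v_rel = 13.7 - 12.3 = 1.4 m/s
Time to catch: t = d₀/v_rel = 929.6/1.4 = 664.0 s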